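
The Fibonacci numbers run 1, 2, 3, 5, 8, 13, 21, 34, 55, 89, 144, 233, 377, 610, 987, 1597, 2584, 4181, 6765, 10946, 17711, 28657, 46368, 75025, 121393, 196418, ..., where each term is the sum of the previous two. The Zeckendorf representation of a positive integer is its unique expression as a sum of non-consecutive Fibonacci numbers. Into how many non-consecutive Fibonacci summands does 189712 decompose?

Greedy algorithm:
189712 − 121393 = 68319
68319 − 46368 = 21951
21951 − 17711 = 4240
4240 − 4181 = 59
59 − 55 = 4
4 − 3 = 1
1 − 1 = 0
189712 = 121393 + 46368 + 17711 + 4181 + 55 + 3 + 1, which has 7 terms.

7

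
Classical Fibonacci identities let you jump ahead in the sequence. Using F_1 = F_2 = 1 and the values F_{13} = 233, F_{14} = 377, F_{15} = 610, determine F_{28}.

317811

By the addition formula F_{m+n} = F_m F_{n+1} + F_{m−1} F_n with m=14, n=14: F_{28} = 377·610 + 233·377 = 229970 + 87841 = 317811.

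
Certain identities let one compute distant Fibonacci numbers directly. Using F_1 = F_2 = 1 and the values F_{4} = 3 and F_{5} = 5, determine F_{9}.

34

By F_{2k+1} = F_k² + F_{k+1}²: F_{9} = 3² + 5² = 9 + 25 = 34.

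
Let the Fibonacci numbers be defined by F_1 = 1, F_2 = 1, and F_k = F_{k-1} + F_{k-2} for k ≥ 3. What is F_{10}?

55

Iterating the recurrence up to F_{5} = 5 and F_{4} = 3:
F_{6} = F_{5} + F_{4} = 5 + 3 = 8
F_{7} = F_{6} + F_{5} = 8 + 5 = 13
F_{8} = F_{7} + F_{6} = 13 + 8 = 21
F_{9} = F_{8} + F_{7} = 21 + 13 = 34
F_{10} = F_{9} + F_{8} = 34 + 21 = 55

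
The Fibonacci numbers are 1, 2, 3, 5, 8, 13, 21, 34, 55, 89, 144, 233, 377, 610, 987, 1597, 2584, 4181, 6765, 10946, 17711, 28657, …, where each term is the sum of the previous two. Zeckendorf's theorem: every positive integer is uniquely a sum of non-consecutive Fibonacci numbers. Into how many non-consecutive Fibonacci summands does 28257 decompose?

8

Greedily peel off the largest Fibonacci term at each step:
largest Fibonacci ≤ 28257 is 17711; 28257 − 17711 = 10546
largest Fibonacci ≤ 10546 is 6765; 10546 − 6765 = 3781
largest Fibonacci ≤ 3781 is 2584; 3781 − 2584 = 1197
largest Fibonacci ≤ 1197 is 987; 1197 − 987 = 210
largest Fibonacci ≤ 210 is 144; 210 − 144 = 66
largest Fibonacci ≤ 66 is 55; 66 − 55 = 11
largest Fibonacci ≤ 11 is 8; 11 − 8 = 3
largest Fibonacci ≤ 3 is 3; 3 − 3 = 0
28257 = 17711 + 6765 + 2584 + 987 + 144 + 55 + 8 + 3, which has 8 terms.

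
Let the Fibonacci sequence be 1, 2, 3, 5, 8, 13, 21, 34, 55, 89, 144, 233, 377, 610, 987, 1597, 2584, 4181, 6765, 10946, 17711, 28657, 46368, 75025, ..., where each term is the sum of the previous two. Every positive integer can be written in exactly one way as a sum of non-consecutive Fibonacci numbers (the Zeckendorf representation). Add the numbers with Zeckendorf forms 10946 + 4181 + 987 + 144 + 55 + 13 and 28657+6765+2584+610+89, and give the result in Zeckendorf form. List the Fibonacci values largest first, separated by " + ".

46368 + 6765 + 1597 + 233 + 55 + 13

The two numbers are 16326 and 38705, so their sum is 55031.
largest Fibonacci ≤ 55031 is 46368; 55031 − 46368 = 8663
largest Fibonacci ≤ 8663 is 6765; 8663 − 6765 = 1898
largest Fibonacci ≤ 1898 is 1597; 1898 − 1597 = 301
largest Fibonacci ≤ 301 is 233; 301 − 233 = 68
largest Fibonacci ≤ 68 is 55; 68 − 55 = 13
largest Fibonacci ≤ 13 is 13; 13 − 13 = 0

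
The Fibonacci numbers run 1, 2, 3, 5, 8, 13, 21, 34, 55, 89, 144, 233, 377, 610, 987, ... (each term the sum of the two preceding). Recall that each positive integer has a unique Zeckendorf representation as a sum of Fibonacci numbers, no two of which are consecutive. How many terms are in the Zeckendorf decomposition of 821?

6

Greedy algorithm:
821: greatest Fibonacci not exceeding it is 610, leaving 211
211: greatest Fibonacci not exceeding it is 144, leaving 67
67: greatest Fibonacci not exceeding it is 55, leaving 12
12: greatest Fibonacci not exceeding it is 8, leaving 4
4: greatest Fibonacci not exceeding it is 3, leaving 1
1: greatest Fibonacci not exceeding it is 1, leaving 0
821 = 610 + 144 + 55 + 8 + 3 + 1, which has 6 terms.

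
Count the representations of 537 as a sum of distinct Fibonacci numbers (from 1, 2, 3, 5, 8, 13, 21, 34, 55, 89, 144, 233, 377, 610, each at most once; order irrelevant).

Starting from the Zeckendorf form and repeatedly splitting a term F_k into F_{k−1} + F_{k−2} (when neither is already used) reaches every representation.
537 = 377+144+13+3 = 377+144+13+2+1 = 377+144+8+5+3 = 377+89+55+13+3 = … (16 more), for 20 in all.

20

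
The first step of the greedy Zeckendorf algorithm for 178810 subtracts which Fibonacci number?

121393

121393 ≤ 178810 < 196418, so the largest Fibonacci number not exceeding 178810 is 121393.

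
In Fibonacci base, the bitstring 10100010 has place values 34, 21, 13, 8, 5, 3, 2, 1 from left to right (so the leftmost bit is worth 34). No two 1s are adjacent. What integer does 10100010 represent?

49

Summing the place values of the 1 bits: 34 + 13 + 2 = 49.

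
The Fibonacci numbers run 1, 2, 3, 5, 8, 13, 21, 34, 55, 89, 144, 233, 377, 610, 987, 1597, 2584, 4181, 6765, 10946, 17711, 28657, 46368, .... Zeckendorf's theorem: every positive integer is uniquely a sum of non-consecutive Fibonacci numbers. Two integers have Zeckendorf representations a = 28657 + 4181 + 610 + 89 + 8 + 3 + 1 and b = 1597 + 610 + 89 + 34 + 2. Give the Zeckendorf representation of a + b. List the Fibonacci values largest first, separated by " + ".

28657 + 6765 + 377 + 55 + 21 + 5 + 1

The two numbers are 33549 and 2332, so their sum is 35881.
35881: greatest Fibonacci not exceeding it is 28657, leaving 7224
7224: greatest Fibonacci not exceeding it is 6765, leaving 459
459: greatest Fibonacci not exceeding it is 377, leaving 82
82: greatest Fibonacci not exceeding it is 55, leaving 27
27: greatest Fibonacci not exceeding it is 21, leaving 6
6: greatest Fibonacci not exceeding it is 5, leaving 1
1: greatest Fibonacci not exceeding it is 1, leaving 0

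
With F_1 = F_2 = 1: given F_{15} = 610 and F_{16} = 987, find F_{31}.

1346269

By F_{2k+1} = F_k² + F_{k+1}²: F_{31} = 610² + 987² = 372100 + 974169 = 1346269.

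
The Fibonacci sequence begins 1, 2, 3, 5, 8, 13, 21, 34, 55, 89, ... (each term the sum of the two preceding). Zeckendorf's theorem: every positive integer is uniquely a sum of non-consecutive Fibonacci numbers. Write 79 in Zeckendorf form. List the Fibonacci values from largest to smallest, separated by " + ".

Greedily peel off the largest Fibonacci term at each step:
79: greatest Fibonacci not exceeding it is 55, leaving 24
24: greatest Fibonacci not exceeding it is 21, leaving 3
3: greatest Fibonacci not exceeding it is 3, leaving 0
So 79 = 55 + 21 + 3, with no two terms consecutive in the sequence.

55 + 21 + 3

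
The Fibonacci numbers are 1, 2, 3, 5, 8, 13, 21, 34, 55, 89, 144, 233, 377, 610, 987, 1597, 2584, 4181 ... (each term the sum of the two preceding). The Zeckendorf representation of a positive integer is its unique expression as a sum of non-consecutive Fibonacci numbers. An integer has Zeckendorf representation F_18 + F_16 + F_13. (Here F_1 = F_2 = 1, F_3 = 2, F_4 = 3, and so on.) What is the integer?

F_18 + F_16 + F_13 = 2584 + 987 + 233 = 3804.

3804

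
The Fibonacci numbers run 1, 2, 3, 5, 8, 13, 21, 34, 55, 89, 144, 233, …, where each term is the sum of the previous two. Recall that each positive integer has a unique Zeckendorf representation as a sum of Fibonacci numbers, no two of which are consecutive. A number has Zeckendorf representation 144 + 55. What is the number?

199

144 + 55 = 199.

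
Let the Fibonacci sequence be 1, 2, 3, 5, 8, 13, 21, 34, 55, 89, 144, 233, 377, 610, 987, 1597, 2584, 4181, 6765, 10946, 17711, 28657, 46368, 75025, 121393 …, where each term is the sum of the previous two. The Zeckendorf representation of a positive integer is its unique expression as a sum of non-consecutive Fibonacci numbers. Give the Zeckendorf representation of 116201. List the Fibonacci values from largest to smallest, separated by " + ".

subtract 75025 from 116201: 41176 remains
subtract 28657 from 41176: 12519 remains
subtract 10946 from 12519: 1573 remains
subtract 987 from 1573: 586 remains
subtract 377 from 586: 209 remains
subtract 144 from 209: 65 remains
subtract 55 from 65: 10 remains
subtract 8 from 10: 2 remains
subtract 2 from 2: 0 remains
So 116201 = 75025 + 28657 + 10946 + 987 + 377 + 144 + 55 + 8 + 2, with no two terms consecutive in the sequence.

75025 + 28657 + 10946 + 987 + 377 + 144 + 55 + 8 + 2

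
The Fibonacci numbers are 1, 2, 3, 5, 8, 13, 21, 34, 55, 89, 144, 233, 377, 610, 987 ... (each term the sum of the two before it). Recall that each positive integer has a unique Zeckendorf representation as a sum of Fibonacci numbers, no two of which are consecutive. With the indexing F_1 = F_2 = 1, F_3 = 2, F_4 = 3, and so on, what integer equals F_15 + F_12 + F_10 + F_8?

830

F_15 + F_12 + F_10 + F_8 = 610 + 144 + 55 + 21 = 830.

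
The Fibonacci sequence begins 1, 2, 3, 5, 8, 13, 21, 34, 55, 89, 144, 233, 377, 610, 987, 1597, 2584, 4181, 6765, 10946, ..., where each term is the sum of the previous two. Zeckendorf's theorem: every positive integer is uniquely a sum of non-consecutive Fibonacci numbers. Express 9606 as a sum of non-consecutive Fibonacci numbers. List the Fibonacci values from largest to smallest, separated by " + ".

6765 + 2584 + 233 + 21 + 3

6765 ≤ 9606 < 10946, so take 6765; remainder 2841
2584 ≤ 2841 < 4181, so take 2584; remainder 257
233 ≤ 257 < 377, so take 233; remainder 24
21 ≤ 24 < 34, so take 21; remainder 3
3 ≤ 3 < 5, so take 3; remainder 0
So 9606 = 6765 + 2584 + 233 + 21 + 3, with no two terms consecutive in the sequence.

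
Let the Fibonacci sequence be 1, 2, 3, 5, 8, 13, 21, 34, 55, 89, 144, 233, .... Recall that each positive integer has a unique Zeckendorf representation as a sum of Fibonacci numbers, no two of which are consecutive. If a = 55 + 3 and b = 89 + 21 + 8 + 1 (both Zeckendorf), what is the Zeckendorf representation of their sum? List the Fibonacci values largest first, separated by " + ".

144 + 21 + 8 + 3 + 1

The two numbers are 58 and 119, so their sum is 177.
144 ≤ 177 < 233, so take 144; remainder 33
21 ≤ 33 < 34, so take 21; remainder 12
8 ≤ 12 < 13, so take 8; remainder 4
3 ≤ 4 < 5, so take 3; remainder 1
1 ≤ 1 < 2, so take 1; remainder 0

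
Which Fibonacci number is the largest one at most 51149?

46368

46368 ≤ 51149 < 75025, so the largest Fibonacci number not exceeding 51149 is 46368.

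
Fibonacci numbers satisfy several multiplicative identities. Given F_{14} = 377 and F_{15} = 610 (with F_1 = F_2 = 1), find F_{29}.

514229

By F_{2k+1} = F_k² + F_{k+1}²: F_{29} = 377² + 610² = 142129 + 372100 = 514229.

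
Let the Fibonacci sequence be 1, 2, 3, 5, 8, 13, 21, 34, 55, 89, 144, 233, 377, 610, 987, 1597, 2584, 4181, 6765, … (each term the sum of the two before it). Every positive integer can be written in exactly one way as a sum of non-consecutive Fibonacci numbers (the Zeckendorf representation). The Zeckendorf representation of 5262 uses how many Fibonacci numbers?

4

5262 − 4181 = 1081
1081 − 987 = 94
94 − 89 = 5
5 − 5 = 0
5262 = 4181 + 987 + 89 + 5, which has 4 terms.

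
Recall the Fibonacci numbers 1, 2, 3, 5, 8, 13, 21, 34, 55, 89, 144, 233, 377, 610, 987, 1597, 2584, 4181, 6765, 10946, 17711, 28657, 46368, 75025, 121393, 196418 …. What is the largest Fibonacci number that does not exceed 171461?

121393

121393 ≤ 171461 < 196418, so the largest Fibonacci number not exceeding 171461 is 121393.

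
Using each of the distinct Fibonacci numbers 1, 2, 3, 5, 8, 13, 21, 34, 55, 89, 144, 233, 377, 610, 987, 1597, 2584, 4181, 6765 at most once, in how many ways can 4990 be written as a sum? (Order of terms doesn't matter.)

Each representation comes from the Zeckendorf form by replacing some F_k with F_{k−1} + F_{k−2} where possible.
4990 = 4181+610+144+55 = 4181+610+144+34+21 = 4181+610+144+34+13+8 = … (42 more), for 45 in all.

45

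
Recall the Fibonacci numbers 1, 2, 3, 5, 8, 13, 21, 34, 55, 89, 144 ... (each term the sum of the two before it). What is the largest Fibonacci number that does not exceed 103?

89 ≤ 103 < 144, so the largest Fibonacci number not exceeding 103 is 89.

89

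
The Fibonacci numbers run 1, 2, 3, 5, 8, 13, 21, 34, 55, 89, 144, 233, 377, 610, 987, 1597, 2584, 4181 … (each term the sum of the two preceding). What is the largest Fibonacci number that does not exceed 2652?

2584 ≤ 2652 < 4181, so the largest Fibonacci number not exceeding 2652 is 2584.

2584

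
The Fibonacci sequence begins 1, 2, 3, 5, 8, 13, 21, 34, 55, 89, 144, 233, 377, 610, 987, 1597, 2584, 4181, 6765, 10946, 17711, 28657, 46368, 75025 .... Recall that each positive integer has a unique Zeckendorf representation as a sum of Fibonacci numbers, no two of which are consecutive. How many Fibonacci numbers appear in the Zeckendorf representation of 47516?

6

47516 − 46368 = 1148
1148 − 987 = 161
161 − 144 = 17
17 − 13 = 4
4 − 3 = 1
1 − 1 = 0
47516 = 46368 + 987 + 144 + 13 + 3 + 1, which has 6 terms.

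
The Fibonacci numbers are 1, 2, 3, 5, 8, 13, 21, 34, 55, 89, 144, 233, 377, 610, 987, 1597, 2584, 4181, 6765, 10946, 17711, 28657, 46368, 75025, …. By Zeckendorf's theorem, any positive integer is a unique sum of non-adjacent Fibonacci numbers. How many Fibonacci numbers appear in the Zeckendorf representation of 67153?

7

largest Fibonacci ≤ 67153 is 46368; 67153 − 46368 = 20785
largest Fibonacci ≤ 20785 is 17711; 20785 − 17711 = 3074
largest Fibonacci ≤ 3074 is 2584; 3074 − 2584 = 490
largest Fibonacci ≤ 490 is 377; 490 − 377 = 113
largest Fibonacci ≤ 113 is 89; 113 − 89 = 24
largest Fibonacci ≤ 24 is 21; 24 − 21 = 3
largest Fibonacci ≤ 3 is 3; 3 − 3 = 0
67153 = 46368 + 17711 + 2584 + 377 + 89 + 21 + 3, which has 7 terms.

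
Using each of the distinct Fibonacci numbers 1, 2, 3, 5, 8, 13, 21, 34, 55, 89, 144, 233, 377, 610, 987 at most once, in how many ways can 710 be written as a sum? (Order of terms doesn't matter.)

Each representation comes from the Zeckendorf form by replacing some F_k with F_{k−1} + F_{k−2} where possible.
710 = 610+89+8+3 = 610+89+8+2+1 = 610+55+34+8+3 = … (21 more), for 24 in all.

24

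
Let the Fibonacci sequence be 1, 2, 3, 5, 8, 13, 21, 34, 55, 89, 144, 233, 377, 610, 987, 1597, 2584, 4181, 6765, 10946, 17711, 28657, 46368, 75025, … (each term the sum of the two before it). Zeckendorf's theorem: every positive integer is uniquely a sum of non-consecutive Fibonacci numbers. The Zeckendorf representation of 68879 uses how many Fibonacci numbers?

6

largest Fibonacci ≤ 68879 is 46368; 68879 − 46368 = 22511
largest Fibonacci ≤ 22511 is 17711; 22511 − 17711 = 4800
largest Fibonacci ≤ 4800 is 4181; 4800 − 4181 = 619
largest Fibonacci ≤ 619 is 610; 619 − 610 = 9
largest Fibonacci ≤ 9 is 8; 9 − 8 = 1
largest Fibonacci ≤ 1 is 1; 1 − 1 = 0
68879 = 46368 + 17711 + 4181 + 610 + 8 + 1, which has 6 terms.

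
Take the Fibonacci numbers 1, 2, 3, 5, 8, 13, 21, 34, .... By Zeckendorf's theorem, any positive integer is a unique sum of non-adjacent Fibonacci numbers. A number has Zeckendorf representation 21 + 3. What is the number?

21 + 3 = 24.

24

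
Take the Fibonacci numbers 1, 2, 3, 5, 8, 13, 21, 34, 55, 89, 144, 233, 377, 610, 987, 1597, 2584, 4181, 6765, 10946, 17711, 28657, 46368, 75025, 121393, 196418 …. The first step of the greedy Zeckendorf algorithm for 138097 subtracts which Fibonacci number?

121393 ≤ 138097 < 196418, so the largest Fibonacci number not exceeding 138097 is 121393.

121393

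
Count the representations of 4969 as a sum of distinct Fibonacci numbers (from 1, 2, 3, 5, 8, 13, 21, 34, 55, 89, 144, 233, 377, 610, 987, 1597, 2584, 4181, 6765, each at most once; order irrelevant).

40

Starting from the Zeckendorf form and repeatedly splitting a term F_k into F_{k−1} + F_{k−2} (when neither is already used) reaches every representation.
4969 = 4181+610+144+34 = 4181+610+144+21+13 = 4181+610+89+55+34 = … (37 more), for 40 in all.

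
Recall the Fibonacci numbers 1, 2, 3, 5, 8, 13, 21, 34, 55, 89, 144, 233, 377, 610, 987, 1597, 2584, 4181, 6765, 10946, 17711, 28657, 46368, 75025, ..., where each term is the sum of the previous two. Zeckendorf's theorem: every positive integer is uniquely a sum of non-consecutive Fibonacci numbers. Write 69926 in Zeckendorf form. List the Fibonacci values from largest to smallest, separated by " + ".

subtract 46368 from 69926: 23558 remains
subtract 17711 from 23558: 5847 remains
subtract 4181 from 5847: 1666 remains
subtract 1597 from 1666: 69 remains
subtract 55 from 69: 14 remains
subtract 13 from 14: 1 remains
subtract 1 from 1: 0 remains
So 69926 = 46368 + 17711 + 4181 + 1597 + 55 + 13 + 1, with no two terms consecutive in the sequence.

46368 + 17711 + 4181 + 1597 + 55 + 13 + 1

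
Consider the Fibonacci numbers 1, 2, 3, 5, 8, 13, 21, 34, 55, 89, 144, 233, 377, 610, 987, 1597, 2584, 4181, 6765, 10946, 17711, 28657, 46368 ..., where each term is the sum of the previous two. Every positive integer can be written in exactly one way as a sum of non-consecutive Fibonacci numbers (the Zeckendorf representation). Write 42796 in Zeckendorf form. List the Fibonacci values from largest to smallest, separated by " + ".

subtract 28657 from 42796: 14139 remains
subtract 10946 from 14139: 3193 remains
subtract 2584 from 3193: 609 remains
subtract 377 from 609: 232 remains
subtract 144 from 232: 88 remains
subtract 55 from 88: 33 remains
subtract 21 from 33: 12 remains
subtract 8 from 12: 4 remains
subtract 3 from 4: 1 remains
subtract 1 from 1: 0 remains
So 42796 = 28657 + 10946 + 2584 + 377 + 144 + 55 + 21 + 8 + 3 + 1, with no two terms consecutive in the sequence.

28657 + 10946 + 2584 + 377 + 144 + 55 + 21 + 8 + 3 + 1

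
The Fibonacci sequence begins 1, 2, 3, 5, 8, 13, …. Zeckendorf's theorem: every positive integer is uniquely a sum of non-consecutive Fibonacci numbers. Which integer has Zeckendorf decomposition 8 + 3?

11

8 + 3 = 11.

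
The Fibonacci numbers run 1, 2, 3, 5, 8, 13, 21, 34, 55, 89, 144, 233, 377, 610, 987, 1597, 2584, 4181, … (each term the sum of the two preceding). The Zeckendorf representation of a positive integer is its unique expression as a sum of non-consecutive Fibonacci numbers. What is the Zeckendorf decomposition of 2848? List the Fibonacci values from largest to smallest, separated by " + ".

2584 + 233 + 21 + 8 + 2

Repeatedly subtract the largest Fibonacci number that fits:
2848 − 2584 = 264
264 − 233 = 31
31 − 21 = 10
10 − 8 = 2
2 − 2 = 0
So 2848 = 2584 + 233 + 21 + 8 + 2, with no two terms consecutive in the sequence.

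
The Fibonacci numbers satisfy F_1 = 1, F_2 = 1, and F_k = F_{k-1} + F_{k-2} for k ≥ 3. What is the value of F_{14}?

Iterating the recurrence up to F_{10} = 55 and F_{9} = 34:
F_{11} = F_{10} + F_{9} = 55 + 34 = 89
F_{12} = F_{11} + F_{10} = 89 + 55 = 144
F_{13} = F_{12} + F_{11} = 144 + 89 = 233
F_{14} = F_{13} + F_{12} = 233 + 144 = 377

377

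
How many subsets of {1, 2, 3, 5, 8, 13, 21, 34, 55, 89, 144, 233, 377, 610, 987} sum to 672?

9

Each representation comes from the Zeckendorf form by replacing some F_k with F_{k−1} + F_{k−2} where possible.
672 = 610+55+5+2 = 610+34+21+5+2 = 377+233+55+5+2 = 610+34+13+8+5+2 = 377+233+34+21+5+2 = … (4 more), for 9 in all.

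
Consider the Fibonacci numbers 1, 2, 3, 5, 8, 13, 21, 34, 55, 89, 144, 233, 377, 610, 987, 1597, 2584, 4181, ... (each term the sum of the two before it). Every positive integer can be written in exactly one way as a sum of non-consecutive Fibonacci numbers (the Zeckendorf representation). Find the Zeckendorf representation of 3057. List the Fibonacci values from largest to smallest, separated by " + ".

subtract 2584 from 3057: 473 remains
subtract 377 from 473: 96 remains
subtract 89 from 96: 7 remains
subtract 5 from 7: 2 remains
subtract 2 from 2: 0 remains
So 3057 = 2584 + 377 + 89 + 5 + 2, with no two terms consecutive in the sequence.

2584 + 377 + 89 + 5 + 2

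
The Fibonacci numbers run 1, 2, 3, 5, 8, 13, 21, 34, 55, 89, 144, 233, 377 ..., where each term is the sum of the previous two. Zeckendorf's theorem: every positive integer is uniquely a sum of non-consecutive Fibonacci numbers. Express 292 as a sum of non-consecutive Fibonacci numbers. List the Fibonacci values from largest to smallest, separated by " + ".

233 + 55 + 3 + 1

Greedily peel off the largest Fibonacci term at each step:
subtract 233 from 292: 59 remains
subtract 55 from 59: 4 remains
subtract 3 from 4: 1 remains
subtract 1 from 1: 0 remains
So 292 = 233 + 55 + 3 + 1, with no two terms consecutive in the sequence.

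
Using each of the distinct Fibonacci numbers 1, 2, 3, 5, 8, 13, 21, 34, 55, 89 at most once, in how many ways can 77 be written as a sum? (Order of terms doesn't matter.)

5

77 = 55+21+1 = 55+13+8+1 = 55+13+5+3+1 = 34+21+13+8+1 = … (1 more), for 5 in all.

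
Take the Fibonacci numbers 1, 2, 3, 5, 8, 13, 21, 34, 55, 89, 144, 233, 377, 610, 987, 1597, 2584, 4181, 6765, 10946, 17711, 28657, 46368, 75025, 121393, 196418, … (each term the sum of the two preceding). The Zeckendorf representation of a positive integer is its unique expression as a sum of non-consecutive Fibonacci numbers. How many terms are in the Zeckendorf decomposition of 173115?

7

subtract 121393 from 173115: 51722 remains
subtract 46368 from 51722: 5354 remains
subtract 4181 from 5354: 1173 remains
subtract 987 from 1173: 186 remains
subtract 144 from 186: 42 remains
subtract 34 from 42: 8 remains
subtract 8 from 8: 0 remains
173115 = 121393 + 46368 + 4181 + 987 + 144 + 34 + 8, which has 7 terms.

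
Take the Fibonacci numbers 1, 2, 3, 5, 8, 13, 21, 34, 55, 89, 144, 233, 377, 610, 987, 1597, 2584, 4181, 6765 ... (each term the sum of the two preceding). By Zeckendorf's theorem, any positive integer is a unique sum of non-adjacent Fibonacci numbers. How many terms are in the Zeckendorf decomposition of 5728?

6

Repeatedly subtract the largest Fibonacci number that fits:
4181 ≤ 5728 < 6765, so take 4181; remainder 1547
987 ≤ 1547 < 1597, so take 987; remainder 560
377 ≤ 560 < 610, so take 377; remainder 183
144 ≤ 183 < 233, so take 144; remainder 39
34 ≤ 39 < 55, so take 34; remainder 5
5 ≤ 5 < 8, so take 5; remainder 0
5728 = 4181 + 987 + 377 + 144 + 34 + 5, which has 6 terms.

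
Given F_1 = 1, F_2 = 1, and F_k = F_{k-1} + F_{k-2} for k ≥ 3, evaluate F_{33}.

3524578

Iterating the recurrence up to F_{26} = 121393 and F_{25} = 75025:
F_{27} = F_{26} + F_{25} = 121393 + 75025 = 196418
F_{28} = F_{27} + F_{26} = 196418 + 121393 = 317811
F_{29} = F_{28} + F_{27} = 317811 + 196418 = 514229
F_{30} = F_{29} + F_{28} = 514229 + 317811 = 832040
F_{31} = F_{30} + F_{29} = 832040 + 514229 = 1346269
F_{32} = F_{31} + F_{30} = 1346269 + 832040 = 2178309
F_{33} = F_{32} + F_{31} = 2178309 + 1346269 = 3524578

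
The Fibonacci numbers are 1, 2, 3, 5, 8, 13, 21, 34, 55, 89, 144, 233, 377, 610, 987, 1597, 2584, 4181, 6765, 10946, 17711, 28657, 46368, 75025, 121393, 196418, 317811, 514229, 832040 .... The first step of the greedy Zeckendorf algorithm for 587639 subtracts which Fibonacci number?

514229 ≤ 587639 < 832040, so the largest Fibonacci number not exceeding 587639 is 514229.

514229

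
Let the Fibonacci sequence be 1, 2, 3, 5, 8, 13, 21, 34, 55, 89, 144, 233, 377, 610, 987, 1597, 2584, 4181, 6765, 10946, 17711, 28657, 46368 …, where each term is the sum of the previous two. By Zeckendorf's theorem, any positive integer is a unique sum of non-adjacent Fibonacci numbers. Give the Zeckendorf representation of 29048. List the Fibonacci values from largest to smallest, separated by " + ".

28657 + 377 + 13 + 1

Repeatedly subtract the largest Fibonacci number that fits:
29048 − 28657 = 391
391 − 377 = 14
14 − 13 = 1
1 − 1 = 0
So 29048 = 28657 + 377 + 13 + 1, with no two terms consecutive in the sequence.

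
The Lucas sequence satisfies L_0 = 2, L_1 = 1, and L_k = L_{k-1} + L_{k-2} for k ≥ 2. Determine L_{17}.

Iterating the recurrence up to L_{11} = 199 and L_{10} = 123:
L_{12} = L_{11} + L_{10} = 199 + 123 = 322
L_{13} = L_{12} + L_{11} = 322 + 199 = 521
L_{14} = L_{13} + L_{12} = 521 + 322 = 843
L_{15} = L_{14} + L_{13} = 843 + 521 = 1364
L_{16} = L_{15} + L_{14} = 1364 + 843 = 2207
L_{17} = L_{16} + L_{15} = 2207 + 1364 = 3571

3571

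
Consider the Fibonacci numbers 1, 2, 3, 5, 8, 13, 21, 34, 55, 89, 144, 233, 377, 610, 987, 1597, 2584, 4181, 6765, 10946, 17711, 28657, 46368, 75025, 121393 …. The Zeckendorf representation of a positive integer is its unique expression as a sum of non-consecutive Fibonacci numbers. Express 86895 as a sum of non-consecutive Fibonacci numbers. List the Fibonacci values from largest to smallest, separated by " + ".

Greedy algorithm:
75025 ≤ 86895 < 121393, so take 75025; remainder 11870
10946 ≤ 11870 < 17711, so take 10946; remainder 924
610 ≤ 924 < 987, so take 610; remainder 314
233 ≤ 314 < 377, so take 233; remainder 81
55 ≤ 81 < 89, so take 55; remainder 26
21 ≤ 26 < 34, so take 21; remainder 5
5 ≤ 5 < 8, so take 5; remainder 0
So 86895 = 75025 + 10946 + 610 + 233 + 55 + 21 + 5, with no two terms consecutive in the sequence.

75025 + 10946 + 610 + 233 + 55 + 21 + 5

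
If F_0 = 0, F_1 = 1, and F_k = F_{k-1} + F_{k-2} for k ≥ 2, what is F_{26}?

121393

Iterating the recurrence up to F_{18} = 2584 and F_{17} = 1597:
F_{19} = F_{18} + F_{17} = 2584 + 1597 = 4181
F_{20} = F_{19} + F_{18} = 4181 + 2584 = 6765
F_{21} = F_{20} + F_{19} = 6765 + 4181 = 10946
F_{22} = F_{21} + F_{20} = 10946 + 6765 = 17711
F_{23} = F_{22} + F_{21} = 17711 + 10946 = 28657
F_{24} = F_{23} + F_{22} = 28657 + 17711 = 46368
F_{25} = F_{24} + F_{23} = 46368 + 28657 = 75025
F_{26} = F_{25} + F_{24} = 75025 + 46368 = 121393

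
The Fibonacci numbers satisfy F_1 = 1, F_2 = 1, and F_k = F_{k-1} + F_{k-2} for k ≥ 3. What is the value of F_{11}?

89

Iterating the recurrence up to F_{4} = 3 and F_{3} = 2:
F_{5} = F_{4} + F_{3} = 3 + 2 = 5
F_{6} = F_{5} + F_{4} = 5 + 3 = 8
F_{7} = F_{6} + F_{5} = 8 + 5 = 13
F_{8} = F_{7} + F_{6} = 13 + 8 = 21
F_{9} = F_{8} + F_{7} = 21 + 13 = 34
F_{10} = F_{9} + F_{8} = 34 + 21 = 55
F_{11} = F_{10} + F_{9} = 55 + 34 = 89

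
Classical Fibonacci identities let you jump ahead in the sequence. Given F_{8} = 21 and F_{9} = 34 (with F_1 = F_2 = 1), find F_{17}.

By F_{2k+1} = F_k² + F_{k+1}²: F_{17} = 21² + 34² = 441 + 1156 = 1597.

1597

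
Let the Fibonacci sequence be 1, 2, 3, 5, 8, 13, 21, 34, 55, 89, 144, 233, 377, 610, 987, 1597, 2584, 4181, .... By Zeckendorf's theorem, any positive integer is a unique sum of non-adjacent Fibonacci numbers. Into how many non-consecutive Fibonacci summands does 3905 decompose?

take 2584 (≤ 3905); 3905 − 2584 = 1321
take 987 (≤ 1321); 1321 − 987 = 334
take 233 (≤ 334); 334 − 233 = 101
take 89 (≤ 101); 101 − 89 = 12
take 8 (≤ 12); 12 − 8 = 4
take 3 (≤ 4); 4 − 3 = 1
take 1 (≤ 1); 1 − 1 = 0
3905 = 2584 + 987 + 233 + 89 + 8 + 3 + 1, which has 7 terms.

7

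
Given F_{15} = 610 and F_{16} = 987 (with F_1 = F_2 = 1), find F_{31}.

By F_{2k+1} = F_k² + F_{k+1}²: F_{31} = 610² + 987² = 372100 + 974169 = 1346269.

1346269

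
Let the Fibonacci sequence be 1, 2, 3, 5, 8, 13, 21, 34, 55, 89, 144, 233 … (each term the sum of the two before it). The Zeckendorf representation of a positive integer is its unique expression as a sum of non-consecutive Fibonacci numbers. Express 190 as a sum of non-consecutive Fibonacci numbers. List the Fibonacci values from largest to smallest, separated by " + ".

144 + 34 + 8 + 3 + 1

190 − 144 = 46
46 − 34 = 12
12 − 8 = 4
4 − 3 = 1
1 − 1 = 0
So 190 = 144 + 34 + 8 + 3 + 1, with no two terms consecutive in the sequence.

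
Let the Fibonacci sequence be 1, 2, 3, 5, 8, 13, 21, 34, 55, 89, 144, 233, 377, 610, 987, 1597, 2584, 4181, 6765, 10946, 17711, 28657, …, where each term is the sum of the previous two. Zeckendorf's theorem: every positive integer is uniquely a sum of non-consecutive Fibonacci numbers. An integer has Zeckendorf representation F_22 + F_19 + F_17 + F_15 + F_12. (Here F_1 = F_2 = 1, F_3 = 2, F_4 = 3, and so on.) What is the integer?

24243

F_22 + F_19 + F_17 + F_15 + F_12 = 17711 + 4181 + 1597 + 610 + 144 = 24243.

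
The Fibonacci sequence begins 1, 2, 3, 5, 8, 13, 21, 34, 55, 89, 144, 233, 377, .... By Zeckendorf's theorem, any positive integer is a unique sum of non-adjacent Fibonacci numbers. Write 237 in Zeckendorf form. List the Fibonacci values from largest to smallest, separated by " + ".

233 + 3 + 1

237 − 233 = 4
4 − 3 = 1
1 − 1 = 0
So 237 = 233 + 3 + 1, with no two terms consecutive in the sequence.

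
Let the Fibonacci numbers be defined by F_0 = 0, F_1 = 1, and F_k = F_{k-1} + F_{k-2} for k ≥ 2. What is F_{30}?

832040

Iterating the recurrence up to F_{24} = 46368 and F_{23} = 28657:
F_{25} = F_{24} + F_{23} = 46368 + 28657 = 75025
F_{26} = F_{25} + F_{24} = 75025 + 46368 = 121393
F_{27} = F_{26} + F_{25} = 121393 + 75025 = 196418
F_{28} = F_{27} + F_{26} = 196418 + 121393 = 317811
F_{29} = F_{28} + F_{27} = 317811 + 196418 = 514229
F_{30} = F_{29} + F_{28} = 514229 + 317811 = 832040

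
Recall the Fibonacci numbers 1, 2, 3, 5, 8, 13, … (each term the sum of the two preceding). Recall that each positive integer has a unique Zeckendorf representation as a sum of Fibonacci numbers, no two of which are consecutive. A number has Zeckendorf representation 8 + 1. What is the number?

8 + 1 = 9.

9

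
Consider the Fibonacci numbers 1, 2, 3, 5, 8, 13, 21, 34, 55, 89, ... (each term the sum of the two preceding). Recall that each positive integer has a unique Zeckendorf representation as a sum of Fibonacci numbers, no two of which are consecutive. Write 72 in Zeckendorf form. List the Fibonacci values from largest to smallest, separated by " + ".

55 + 13 + 3 + 1

72: greatest Fibonacci not exceeding it is 55, leaving 17
17: greatest Fibonacci not exceeding it is 13, leaving 4
4: greatest Fibonacci not exceeding it is 3, leaving 1
1: greatest Fibonacci not exceeding it is 1, leaving 0
So 72 = 55 + 13 + 3 + 1, with no two terms consecutive in the sequence.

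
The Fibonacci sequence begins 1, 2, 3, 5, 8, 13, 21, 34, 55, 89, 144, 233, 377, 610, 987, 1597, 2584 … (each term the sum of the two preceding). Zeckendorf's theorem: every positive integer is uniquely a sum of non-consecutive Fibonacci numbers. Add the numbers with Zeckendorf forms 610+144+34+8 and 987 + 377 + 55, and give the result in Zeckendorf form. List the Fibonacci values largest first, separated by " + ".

The two numbers are 796 and 1419, so their sum is 2215.
Repeatedly subtract the largest Fibonacci number that fits:
2215: greatest Fibonacci not exceeding it is 1597, leaving 618
618: greatest Fibonacci not exceeding it is 610, leaving 8
8: greatest Fibonacci not exceeding it is 8, leaving 0

1597 + 610 + 8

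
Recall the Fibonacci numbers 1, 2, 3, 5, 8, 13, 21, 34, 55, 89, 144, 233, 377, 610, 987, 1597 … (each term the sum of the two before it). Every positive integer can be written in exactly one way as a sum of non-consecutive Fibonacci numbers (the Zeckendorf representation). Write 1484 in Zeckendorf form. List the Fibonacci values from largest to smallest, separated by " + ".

987 + 377 + 89 + 21 + 8 + 2

Greedy algorithm:
subtract 987 from 1484: 497 remains
subtract 377 from 497: 120 remains
subtract 89 from 120: 31 remains
subtract 21 from 31: 10 remains
subtract 8 from 10: 2 remains
subtract 2 from 2: 0 remains
So 1484 = 987 + 377 + 89 + 21 + 8 + 2, with no two terms consecutive in the sequence.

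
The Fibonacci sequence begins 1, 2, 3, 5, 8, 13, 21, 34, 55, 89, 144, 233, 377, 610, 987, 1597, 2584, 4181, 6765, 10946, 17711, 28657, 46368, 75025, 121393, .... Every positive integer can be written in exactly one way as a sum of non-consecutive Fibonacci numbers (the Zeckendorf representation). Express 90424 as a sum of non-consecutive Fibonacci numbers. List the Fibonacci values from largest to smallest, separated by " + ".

90424: greatest Fibonacci not exceeding it is 75025, leaving 15399
15399: greatest Fibonacci not exceeding it is 10946, leaving 4453
4453: greatest Fibonacci not exceeding it is 4181, leaving 272
272: greatest Fibonacci not exceeding it is 233, leaving 39
39: greatest Fibonacci not exceeding it is 34, leaving 5
5: greatest Fibonacci not exceeding it is 5, leaving 0
So 90424 = 75025 + 10946 + 4181 + 233 + 34 + 5, with no two terms consecutive in the sequence.

75025 + 10946 + 4181 + 233 + 34 + 5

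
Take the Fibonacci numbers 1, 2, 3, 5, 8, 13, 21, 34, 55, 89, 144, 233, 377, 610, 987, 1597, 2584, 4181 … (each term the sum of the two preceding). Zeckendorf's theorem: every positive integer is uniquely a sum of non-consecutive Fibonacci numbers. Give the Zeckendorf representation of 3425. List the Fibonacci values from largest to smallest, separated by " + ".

2584 + 610 + 144 + 55 + 21 + 8 + 3

3425: greatest Fibonacci not exceeding it is 2584, leaving 841
841: greatest Fibonacci not exceeding it is 610, leaving 231
231: greatest Fibonacci not exceeding it is 144, leaving 87
87: greatest Fibonacci not exceeding it is 55, leaving 32
32: greatest Fibonacci not exceeding it is 21, leaving 11
11: greatest Fibonacci not exceeding it is 8, leaving 3
3: greatest Fibonacci not exceeding it is 3, leaving 0
So 3425 = 2584 + 610 + 144 + 55 + 21 + 8 + 3, with no two terms consecutive in the sequence.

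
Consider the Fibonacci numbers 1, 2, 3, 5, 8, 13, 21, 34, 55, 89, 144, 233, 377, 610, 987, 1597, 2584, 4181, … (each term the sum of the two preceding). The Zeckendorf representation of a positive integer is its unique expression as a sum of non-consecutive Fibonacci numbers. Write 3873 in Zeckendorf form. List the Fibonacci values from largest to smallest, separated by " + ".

3873: greatest Fibonacci not exceeding it is 2584, leaving 1289
1289: greatest Fibonacci not exceeding it is 987, leaving 302
302: greatest Fibonacci not exceeding it is 233, leaving 69
69: greatest Fibonacci not exceeding it is 55, leaving 14
14: greatest Fibonacci not exceeding it is 13, leaving 1
1: greatest Fibonacci not exceeding it is 1, leaving 0
So 3873 = 2584 + 987 + 233 + 55 + 13 + 1, with no two terms consecutive in the sequence.

2584 + 987 + 233 + 55 + 13 + 1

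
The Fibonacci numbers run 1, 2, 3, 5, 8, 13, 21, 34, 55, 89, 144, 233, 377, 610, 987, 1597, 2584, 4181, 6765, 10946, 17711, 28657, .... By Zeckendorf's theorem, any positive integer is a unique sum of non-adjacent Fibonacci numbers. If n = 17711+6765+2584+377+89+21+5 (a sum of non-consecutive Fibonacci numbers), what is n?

17711+6765+2584+377+89+21+5 = 27552.

27552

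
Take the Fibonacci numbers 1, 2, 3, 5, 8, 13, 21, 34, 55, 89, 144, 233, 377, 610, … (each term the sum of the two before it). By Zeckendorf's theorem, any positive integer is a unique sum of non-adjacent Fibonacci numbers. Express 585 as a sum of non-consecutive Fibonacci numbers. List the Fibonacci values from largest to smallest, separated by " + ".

Greedily peel off the largest Fibonacci term at each step:
585 − 377 = 208
208 − 144 = 64
64 − 55 = 9
9 − 8 = 1
1 − 1 = 0
So 585 = 377 + 144 + 55 + 8 + 1, with no two terms consecutive in the sequence.

377 + 144 + 55 + 8 + 1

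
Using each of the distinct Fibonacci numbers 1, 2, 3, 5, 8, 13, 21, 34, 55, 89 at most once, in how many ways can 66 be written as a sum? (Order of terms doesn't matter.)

Each representation comes from the Zeckendorf form by replacing some F_k with F_{k−1} + F_{k−2} where possible.
66 = 55+8+3 = 55+8+2+1 = 34+21+8+3 = 55+5+3+2+1 = 34+21+8+2+1 = … (2 more), for 7 in all.

7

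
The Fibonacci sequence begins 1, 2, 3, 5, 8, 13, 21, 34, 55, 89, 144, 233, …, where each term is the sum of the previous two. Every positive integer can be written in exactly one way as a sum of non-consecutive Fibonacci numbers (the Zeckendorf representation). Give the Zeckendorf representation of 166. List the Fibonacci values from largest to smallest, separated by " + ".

144 + 21 + 1

Repeatedly subtract the largest Fibonacci number that fits:
166 − 144 = 22
22 − 21 = 1
1 − 1 = 0
So 166 = 144 + 21 + 1, with no two terms consecutive in the sequence.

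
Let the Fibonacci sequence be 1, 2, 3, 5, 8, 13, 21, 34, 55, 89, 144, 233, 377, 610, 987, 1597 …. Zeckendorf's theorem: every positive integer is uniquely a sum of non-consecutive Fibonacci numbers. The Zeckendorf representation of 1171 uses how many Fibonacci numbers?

5

Greedy algorithm:
1171 − 987 = 184
184 − 144 = 40
40 − 34 = 6
6 − 5 = 1
1 − 1 = 0
1171 = 987 + 144 + 34 + 5 + 1, which has 5 terms.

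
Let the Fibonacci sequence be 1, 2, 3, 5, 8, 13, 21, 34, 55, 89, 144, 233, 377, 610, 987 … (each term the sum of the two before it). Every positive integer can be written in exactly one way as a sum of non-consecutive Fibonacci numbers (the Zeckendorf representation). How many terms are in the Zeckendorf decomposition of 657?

take 610 (≤ 657); 657 − 610 = 47
take 34 (≤ 47); 47 − 34 = 13
take 13 (≤ 13); 13 − 13 = 0
657 = 610 + 34 + 13, which has 3 terms.

3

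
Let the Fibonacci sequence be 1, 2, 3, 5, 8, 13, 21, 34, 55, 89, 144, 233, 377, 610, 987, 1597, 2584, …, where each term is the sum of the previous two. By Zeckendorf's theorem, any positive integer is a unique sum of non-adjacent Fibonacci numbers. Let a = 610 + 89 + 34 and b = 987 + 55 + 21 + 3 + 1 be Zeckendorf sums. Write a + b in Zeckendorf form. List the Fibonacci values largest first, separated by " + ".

The two numbers are 733 and 1067, so their sum is 1800.
1597 ≤ 1800 < 2584, so take 1597; remainder 203
144 ≤ 203 < 233, so take 144; remainder 59
55 ≤ 59 < 89, so take 55; remainder 4
3 ≤ 4 < 5, so take 3; remainder 1
1 ≤ 1 < 2, so take 1; remainder 0

1597 + 144 + 55 + 3 + 1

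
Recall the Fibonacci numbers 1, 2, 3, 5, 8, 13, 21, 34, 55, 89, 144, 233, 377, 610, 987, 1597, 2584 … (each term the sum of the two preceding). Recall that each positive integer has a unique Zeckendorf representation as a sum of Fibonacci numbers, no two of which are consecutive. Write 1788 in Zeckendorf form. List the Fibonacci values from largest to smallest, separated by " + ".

1597 + 144 + 34 + 13

Repeatedly subtract the largest Fibonacci number that fits:
subtract 1597 from 1788: 191 remains
subtract 144 from 191: 47 remains
subtract 34 from 47: 13 remains
subtract 13 from 13: 0 remains
So 1788 = 1597 + 144 + 34 + 13, with no two terms consecutive in the sequence.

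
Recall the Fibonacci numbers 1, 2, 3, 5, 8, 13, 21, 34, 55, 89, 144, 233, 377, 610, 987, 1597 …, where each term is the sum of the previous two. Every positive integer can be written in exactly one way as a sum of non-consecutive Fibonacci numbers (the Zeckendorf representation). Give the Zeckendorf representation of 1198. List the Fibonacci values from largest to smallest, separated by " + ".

987 + 144 + 55 + 8 + 3 + 1

Greedy algorithm:
987 ≤ 1198 < 1597, so take 987; remainder 211
144 ≤ 211 < 233, so take 144; remainder 67
55 ≤ 67 < 89, so take 55; remainder 12
8 ≤ 12 < 13, so take 8; remainder 4
3 ≤ 4 < 5, so take 3; remainder 1
1 ≤ 1 < 2, so take 1; remainder 0
So 1198 = 987 + 144 + 55 + 8 + 3 + 1, with no two terms consecutive in the sequence.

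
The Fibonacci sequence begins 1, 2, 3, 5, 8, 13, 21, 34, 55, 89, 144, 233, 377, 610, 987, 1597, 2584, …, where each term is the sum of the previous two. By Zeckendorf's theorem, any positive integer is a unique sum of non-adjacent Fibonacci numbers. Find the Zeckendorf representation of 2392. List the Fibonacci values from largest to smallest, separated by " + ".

1597 + 610 + 144 + 34 + 5 + 2

Greedy algorithm:
largest Fibonacci ≤ 2392 is 1597; 2392 − 1597 = 795
largest Fibonacci ≤ 795 is 610; 795 − 610 = 185
largest Fibonacci ≤ 185 is 144; 185 − 144 = 41
largest Fibonacci ≤ 41 is 34; 41 − 34 = 7
largest Fibonacci ≤ 7 is 5; 7 − 5 = 2
largest Fibonacci ≤ 2 is 2; 2 − 2 = 0
So 2392 = 1597 + 610 + 144 + 34 + 5 + 2, with no two terms consecutive in the sequence.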